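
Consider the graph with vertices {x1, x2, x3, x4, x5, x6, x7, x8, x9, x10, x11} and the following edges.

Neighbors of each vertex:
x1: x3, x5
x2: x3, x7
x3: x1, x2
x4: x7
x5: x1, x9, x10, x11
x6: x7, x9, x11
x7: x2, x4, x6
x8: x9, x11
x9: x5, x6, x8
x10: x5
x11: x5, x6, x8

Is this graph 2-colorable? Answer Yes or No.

No

The cycle x6-x9-x5-x1-x3-x2-x7-x6 has odd length 7, so it cannot be 2-colored; at least 3 colors are needed.
So 2 colors are not enough.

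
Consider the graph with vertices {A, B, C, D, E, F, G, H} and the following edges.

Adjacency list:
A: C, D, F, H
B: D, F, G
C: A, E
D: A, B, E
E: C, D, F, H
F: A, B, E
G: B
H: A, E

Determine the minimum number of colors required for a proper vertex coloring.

B and F are adjacent, so at least 2 colors are needed.
One proper 2-coloring: A=1, B=1, C=2, D=2, E=1, F=2, G=2, H=2. No two adjacent vertices share a color.

2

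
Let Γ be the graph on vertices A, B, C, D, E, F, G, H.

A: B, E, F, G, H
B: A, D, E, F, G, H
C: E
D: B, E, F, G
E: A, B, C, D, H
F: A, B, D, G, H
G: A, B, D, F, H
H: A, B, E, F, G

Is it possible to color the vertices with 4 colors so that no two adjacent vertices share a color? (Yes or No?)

A, B, F, G, H form a clique, so at least 5 colors are needed.
So 4 colors are not enough.

No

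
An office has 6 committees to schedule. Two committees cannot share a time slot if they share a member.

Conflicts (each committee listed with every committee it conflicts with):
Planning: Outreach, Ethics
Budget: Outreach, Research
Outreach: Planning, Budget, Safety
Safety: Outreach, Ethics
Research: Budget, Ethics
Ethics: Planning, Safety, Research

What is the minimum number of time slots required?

The cycle Ethics-Safety-Outreach-Budget-Research-Ethics has odd length 5, so it cannot be 2-colored; at least 3 time slots are needed.
Using 3 time slots: Planning=2, Budget=2, Outreach=1, Safety=2, Research=3, Ethics=1. No two conflicting committees share a time slot.

3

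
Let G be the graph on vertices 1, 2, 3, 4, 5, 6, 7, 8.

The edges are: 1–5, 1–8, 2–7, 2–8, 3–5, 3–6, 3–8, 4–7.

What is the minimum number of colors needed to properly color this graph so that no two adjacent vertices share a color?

2 and 8 are adjacent, so at least 2 colors are needed.
A valid assignment using 2 colors: 1=blue, 2=blue, 3=blue, 4=blue, 5=red, 6=red, 7=red, 8=red. No two adjacent vertices share a color.

2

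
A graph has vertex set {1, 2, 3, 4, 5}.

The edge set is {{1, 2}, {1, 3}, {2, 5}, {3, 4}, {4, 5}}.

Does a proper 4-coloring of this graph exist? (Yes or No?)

The chromatic number is 3. The cycle 4-5-2-1-3-4 has odd length 5, so it cannot be 2-colored; at least 3 colors are needed.
3 colors suffice: color red → {2, 4}; color blue → {1, 5}; color green → {3}.
Since 4 ≥ 3, a proper 4-coloring certainly exists.

Yes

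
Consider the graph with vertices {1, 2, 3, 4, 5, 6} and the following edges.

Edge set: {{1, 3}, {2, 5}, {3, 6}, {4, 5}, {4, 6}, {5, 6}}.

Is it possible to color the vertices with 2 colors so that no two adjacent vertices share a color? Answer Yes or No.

4, 5, 6 form a triangle, so at least 3 colors are needed.
So 2 colors are not enough.

No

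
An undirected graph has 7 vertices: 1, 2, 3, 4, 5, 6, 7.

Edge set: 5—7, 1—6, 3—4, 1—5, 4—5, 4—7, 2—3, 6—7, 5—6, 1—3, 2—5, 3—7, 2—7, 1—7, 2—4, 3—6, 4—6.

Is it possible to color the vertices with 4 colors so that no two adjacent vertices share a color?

The chromatic number is 4. 2, 4, 5, 7 are mutually adjacent (a clique of size 4), so at least 4 colors are needed.
4 colors suffice: color red → {7}; color blue → {3, 5}; color green → {1, 4}; color yellow → {2, 6}.
That is already a proper 4-coloring.

Yes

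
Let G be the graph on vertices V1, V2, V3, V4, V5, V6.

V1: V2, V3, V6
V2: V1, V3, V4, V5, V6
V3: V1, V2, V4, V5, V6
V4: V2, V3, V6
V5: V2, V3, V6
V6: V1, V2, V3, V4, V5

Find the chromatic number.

4

V2, V3, V4, V6 are mutually adjacent (a clique of size 4), so at least 4 colors are needed.
4 colors suffice: V1=4, V2=1, V3=2, V4=4, V5=4, V6=3. No two adjacent vertices share a color.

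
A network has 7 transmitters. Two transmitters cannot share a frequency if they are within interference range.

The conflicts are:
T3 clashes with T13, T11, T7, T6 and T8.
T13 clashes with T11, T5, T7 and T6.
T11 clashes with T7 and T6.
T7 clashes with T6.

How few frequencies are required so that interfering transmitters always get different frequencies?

T3, T13, T11, T7, T6 all conflict with each other, so at least 5 frequencies are needed.
5 frequencies suffice: frequency 1 → {T13, T8}; frequency 2 → {T3, T5}; frequency 3 → {T7}; frequency 4 → {T6}; frequency 5 → {T11}. Every pair that conflicts lands in different frequencies.

5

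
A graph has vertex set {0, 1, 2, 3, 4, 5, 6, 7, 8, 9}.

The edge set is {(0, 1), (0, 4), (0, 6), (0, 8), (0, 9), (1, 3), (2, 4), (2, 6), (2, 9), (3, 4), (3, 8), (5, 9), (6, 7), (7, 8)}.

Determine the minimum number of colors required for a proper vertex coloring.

2 and 4 are adjacent, so at least 2 colors are needed.
2 colors suffice: color red → {0, 2, 3, 5, 7}; color blue → {1, 4, 6, 8, 9}. Every edge joins two different colors.

2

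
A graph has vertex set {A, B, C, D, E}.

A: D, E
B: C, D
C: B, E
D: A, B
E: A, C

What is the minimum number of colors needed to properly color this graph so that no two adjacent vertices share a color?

3

The cycle C-B-D-A-E-C has odd length 5, so it cannot be 2-colored; at least 3 colors are needed.
3 colors suffice: color 1 → {D, E}; color 2 → {A, B}; color 3 → {C}. Each edge has distinct colors on its endpoints.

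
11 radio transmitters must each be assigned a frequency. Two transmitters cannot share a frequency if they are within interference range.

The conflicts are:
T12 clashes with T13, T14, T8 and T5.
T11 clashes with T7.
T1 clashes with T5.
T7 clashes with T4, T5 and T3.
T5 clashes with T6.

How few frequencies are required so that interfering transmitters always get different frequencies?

2

T12 and T13 conflict, so at least 2 frequencies are needed.
2 frequencies suffice: frequency 1 → {T12, T1, T7, T6}; frequency 2 → {T13, T11, T4, T14, T8, T5, T3}. No two conflicting transmitters share a frequency.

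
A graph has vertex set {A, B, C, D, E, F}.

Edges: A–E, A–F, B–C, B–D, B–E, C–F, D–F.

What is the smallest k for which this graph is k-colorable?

3

The cycle A-F-D-B-E-A has odd length 5, so it cannot be 2-colored; at least 3 colors are needed.
3 colors suffice: color 1 → {B, F}; color 2 → {C, D, E}; color 3 → {A}. No two adjacent vertices share a color.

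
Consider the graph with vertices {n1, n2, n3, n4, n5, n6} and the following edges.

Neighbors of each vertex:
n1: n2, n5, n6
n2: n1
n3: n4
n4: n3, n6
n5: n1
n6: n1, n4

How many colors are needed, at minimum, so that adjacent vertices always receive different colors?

2

n3 and n4 are adjacent, so at least 2 colors are needed.
One proper 2-coloring: n1=1, n2=2, n3=2, n4=1, n5=2, n6=2. Each edge has distinct colors on its endpoints.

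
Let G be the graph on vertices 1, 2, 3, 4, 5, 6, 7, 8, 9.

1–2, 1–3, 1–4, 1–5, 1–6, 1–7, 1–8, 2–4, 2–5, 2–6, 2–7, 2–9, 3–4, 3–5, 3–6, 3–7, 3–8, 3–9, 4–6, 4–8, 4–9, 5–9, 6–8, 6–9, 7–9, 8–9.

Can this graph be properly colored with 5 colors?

Yes

The chromatic number is 5. 3, 4, 6, 8, 9 are pairwise adjacent (a clique of size 5), so at least 5 colors are needed.
5 colors suffice: color red → {1, 9}; color blue → {2, 3}; color green → {5, 6, 7}; color yellow → {4}; color purple → {8}.
That is already a proper 5-coloring.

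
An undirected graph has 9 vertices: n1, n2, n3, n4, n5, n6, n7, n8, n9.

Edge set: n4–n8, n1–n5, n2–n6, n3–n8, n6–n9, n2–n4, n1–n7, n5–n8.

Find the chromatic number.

2

n2 and n6 are adjacent, so at least 2 colors are needed.
A valid assignment using 2 colors: n1=1, n2=1, n3=2, n4=2, n5=2, n6=2, n7=2, n8=1, n9=1. Every edge joins two different colors.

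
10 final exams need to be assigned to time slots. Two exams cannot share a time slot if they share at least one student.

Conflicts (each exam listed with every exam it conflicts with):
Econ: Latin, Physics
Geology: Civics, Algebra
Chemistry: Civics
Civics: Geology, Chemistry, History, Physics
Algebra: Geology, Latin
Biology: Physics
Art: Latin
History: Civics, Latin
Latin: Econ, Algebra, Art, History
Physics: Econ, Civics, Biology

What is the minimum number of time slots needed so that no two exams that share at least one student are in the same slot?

3

The cycle Latin-Econ-Physics-Civics-History-Latin has odd length 5, so it cannot be 2-colored; at least 3 time slots are needed.
3 time slots suffice: Econ=3, Geology=2, Chemistry=2, Civics=1, Algebra=3, Biology=1, Art=2, History=2, Latin=1, Physics=2. Every pair that conflicts lands in different time slots.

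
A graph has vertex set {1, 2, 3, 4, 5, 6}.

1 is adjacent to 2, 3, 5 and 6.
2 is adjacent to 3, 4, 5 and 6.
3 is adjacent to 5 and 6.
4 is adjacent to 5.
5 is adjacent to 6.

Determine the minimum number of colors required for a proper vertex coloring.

1, 2, 3, 5, 6 form a clique, so at least 5 colors are needed.
One proper 5-coloring: 1=purple, 2=red, 3=yellow, 4=green, 5=blue, 6=green. Every edge joins two different colors.

5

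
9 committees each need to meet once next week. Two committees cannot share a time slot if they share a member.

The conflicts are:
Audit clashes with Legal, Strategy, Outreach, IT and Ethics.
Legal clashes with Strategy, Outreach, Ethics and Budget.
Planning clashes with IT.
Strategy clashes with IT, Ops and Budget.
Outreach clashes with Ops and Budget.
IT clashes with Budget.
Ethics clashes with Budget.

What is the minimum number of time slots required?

3

Strategy, IT, Budget all conflict with each other, so at least 3 time slots are needed.
3 time slots suffice: time slot 1 → {Planning, Strategy, Outreach, Ethics}; time slot 2 → {Audit, Ops, Budget}; time slot 3 → {Legal, IT}. No two conflicting committees share a time slot.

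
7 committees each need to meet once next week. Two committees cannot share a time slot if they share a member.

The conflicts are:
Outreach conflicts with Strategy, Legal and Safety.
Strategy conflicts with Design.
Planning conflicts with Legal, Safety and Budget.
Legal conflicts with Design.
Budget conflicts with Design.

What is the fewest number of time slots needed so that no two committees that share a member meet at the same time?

2

Outreach and Legal conflict, so at least 2 time slots are needed.
2 time slots suffice: time slot 1 → {Strategy, Legal, Safety, Budget}; time slot 2 → {Outreach, Planning, Design}. Every pair that conflicts lands in different time slots.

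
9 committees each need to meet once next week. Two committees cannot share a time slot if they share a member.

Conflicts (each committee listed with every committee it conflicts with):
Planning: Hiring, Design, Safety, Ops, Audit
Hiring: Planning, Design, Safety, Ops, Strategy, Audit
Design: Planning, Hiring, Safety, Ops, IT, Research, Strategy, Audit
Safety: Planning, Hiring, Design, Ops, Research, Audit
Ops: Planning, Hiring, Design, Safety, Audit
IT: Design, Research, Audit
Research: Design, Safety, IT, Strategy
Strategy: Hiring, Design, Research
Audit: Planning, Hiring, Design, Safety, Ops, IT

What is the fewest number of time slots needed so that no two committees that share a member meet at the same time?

6

Planning, Hiring, Design, Safety, Ops, Audit are mutually in conflict, so at least 6 time slots are needed.
A valid assignment using 6 time slots: Planning=6, Hiring=4, Design=1, Safety=3, Ops=5, IT=3, Research=2, Strategy=3, Audit=2. No two conflicting committees share a time slot.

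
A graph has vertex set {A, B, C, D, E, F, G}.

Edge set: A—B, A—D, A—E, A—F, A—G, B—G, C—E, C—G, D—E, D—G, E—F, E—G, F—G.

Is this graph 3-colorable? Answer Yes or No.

A, E, F, G are pairwise adjacent (a clique of size 4), so at least 4 colors are needed.
So 3 colors are not enough.

No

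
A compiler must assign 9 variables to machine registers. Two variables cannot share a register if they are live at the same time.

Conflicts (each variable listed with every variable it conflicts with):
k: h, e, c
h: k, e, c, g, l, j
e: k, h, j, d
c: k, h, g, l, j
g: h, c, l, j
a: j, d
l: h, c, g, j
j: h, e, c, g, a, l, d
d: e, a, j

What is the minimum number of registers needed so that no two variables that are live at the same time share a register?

h, c, g, l, j pairwise conflict, so at least 5 registers are needed.
Using 5 registers: k=1, h=2, e=3, c=3, g=4, a=3, l=5, j=1, d=2. Every pair that conflicts lands in different registers.

5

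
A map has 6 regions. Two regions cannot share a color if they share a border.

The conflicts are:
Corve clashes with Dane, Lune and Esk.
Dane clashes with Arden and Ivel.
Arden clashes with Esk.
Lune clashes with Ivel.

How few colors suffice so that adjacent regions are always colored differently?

2

Dane and Ivel conflict, so at least 2 colors are needed.
2 colors suffice: Corve=2, Dane=1, Arden=2, Lune=1, Ivel=2, Esk=1. Each listed conflict is separated.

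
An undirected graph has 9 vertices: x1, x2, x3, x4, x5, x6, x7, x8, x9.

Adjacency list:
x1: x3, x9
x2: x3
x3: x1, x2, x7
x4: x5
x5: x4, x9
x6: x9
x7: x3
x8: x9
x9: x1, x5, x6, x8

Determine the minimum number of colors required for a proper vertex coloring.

2

x3 and x7 are adjacent, so at least 2 colors are needed.
2 colors suffice: color 1 → {x3, x4, x9}; color 2 → {x1, x2, x5, x6, x7, x8}. Every edge joins two different colors.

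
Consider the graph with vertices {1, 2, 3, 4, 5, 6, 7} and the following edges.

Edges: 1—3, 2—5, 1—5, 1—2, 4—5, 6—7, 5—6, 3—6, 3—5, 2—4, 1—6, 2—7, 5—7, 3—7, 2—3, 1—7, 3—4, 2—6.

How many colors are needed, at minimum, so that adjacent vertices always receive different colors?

6

1, 2, 3, 5, 6, 7 are mutually adjacent (a clique of size 6), so at least 6 colors are needed.
6 colors suffice: 1=e, 2=a, 3=b, 4=d, 5=c, 6=f, 7=d. Every edge joins two different colors.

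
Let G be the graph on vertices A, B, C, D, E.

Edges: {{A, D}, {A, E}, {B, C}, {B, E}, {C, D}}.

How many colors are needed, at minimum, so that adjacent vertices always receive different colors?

3

The cycle B-E-A-D-C-B has odd length 5, so it cannot be 2-colored; at least 3 colors are needed.
3 colors suffice: color 1 → {A, B}; color 2 → {C, E}; color 3 → {D}. Each edge has distinct colors on its endpoints.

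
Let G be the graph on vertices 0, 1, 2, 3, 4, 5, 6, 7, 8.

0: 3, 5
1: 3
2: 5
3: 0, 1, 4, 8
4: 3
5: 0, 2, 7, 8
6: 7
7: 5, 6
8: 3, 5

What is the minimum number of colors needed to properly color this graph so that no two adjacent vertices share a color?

2

5 and 8 are adjacent, so at least 2 colors are needed.
One proper 2-coloring: 0=b, 1=b, 2=b, 3=a, 4=b, 5=a, 6=a, 7=b, 8=b. No two adjacent vertices share a color.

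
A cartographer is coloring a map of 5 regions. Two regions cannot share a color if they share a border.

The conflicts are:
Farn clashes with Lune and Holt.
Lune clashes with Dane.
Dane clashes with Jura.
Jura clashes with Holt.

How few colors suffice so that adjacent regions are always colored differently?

3

The cycle Jura-Dane-Lune-Farn-Holt-Jura has odd length 5, so it cannot be 2-colored; at least 3 colors are needed.
3 colors suffice: Farn=2, Lune=1, Dane=2, Jura=1, Holt=3. No two conflicting regions share a color.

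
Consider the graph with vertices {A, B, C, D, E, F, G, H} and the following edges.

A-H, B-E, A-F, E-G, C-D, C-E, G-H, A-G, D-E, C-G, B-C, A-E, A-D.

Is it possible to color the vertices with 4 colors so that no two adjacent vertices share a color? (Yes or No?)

Yes

The chromatic number is 3. A, E, G are mutually adjacent, so at least 3 colors are needed.
3 colors suffice: color 1 → {A, C}; color 2 → {E, F, H}; color 3 → {B, D, G}.
Since 4 ≥ 3, a proper 4-coloring certainly exists.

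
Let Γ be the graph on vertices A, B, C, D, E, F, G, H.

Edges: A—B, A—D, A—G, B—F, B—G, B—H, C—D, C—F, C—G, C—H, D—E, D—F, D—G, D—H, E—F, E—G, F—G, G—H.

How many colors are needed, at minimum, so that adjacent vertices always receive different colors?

4

C, D, F, G are mutually adjacent (a clique of size 4), so at least 4 colors are needed.
4 colors suffice: color red → {G}; color blue → {B, D}; color green → {A, F, H}; color yellow → {C, E}. Every edge joins two different colors.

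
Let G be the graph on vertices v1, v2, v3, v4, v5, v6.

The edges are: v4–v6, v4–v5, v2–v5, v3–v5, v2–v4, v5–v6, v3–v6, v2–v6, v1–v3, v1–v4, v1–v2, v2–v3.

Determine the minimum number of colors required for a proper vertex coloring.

v2, v3, v5, v6 form a clique, so at least 4 colors are needed.
A valid assignment using 4 colors: v1=2, v2=1, v3=3, v4=3, v5=2, v6=4. Each edge has distinct colors on its endpoints.

4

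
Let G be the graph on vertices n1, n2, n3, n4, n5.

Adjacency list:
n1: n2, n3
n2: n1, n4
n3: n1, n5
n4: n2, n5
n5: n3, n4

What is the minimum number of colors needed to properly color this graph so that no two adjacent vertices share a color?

The cycle n5-n4-n2-n1-n3-n5 has odd length 5, so it cannot be 2-colored; at least 3 colors are needed.
3 colors suffice: color red → {n2, n3}; color blue → {n1, n4}; color green → {n5}. Every edge joins two different colors.

3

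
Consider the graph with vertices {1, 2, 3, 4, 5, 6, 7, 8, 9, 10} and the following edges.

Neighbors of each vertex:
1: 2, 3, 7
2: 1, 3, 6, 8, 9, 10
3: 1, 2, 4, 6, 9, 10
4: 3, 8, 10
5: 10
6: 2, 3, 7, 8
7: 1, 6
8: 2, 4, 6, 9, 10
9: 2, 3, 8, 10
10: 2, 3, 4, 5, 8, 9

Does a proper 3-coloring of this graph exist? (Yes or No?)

2, 8, 9, 10 are mutually adjacent (a clique of size 4), so at least 4 colors are needed.
So 3 colors are not enough.

No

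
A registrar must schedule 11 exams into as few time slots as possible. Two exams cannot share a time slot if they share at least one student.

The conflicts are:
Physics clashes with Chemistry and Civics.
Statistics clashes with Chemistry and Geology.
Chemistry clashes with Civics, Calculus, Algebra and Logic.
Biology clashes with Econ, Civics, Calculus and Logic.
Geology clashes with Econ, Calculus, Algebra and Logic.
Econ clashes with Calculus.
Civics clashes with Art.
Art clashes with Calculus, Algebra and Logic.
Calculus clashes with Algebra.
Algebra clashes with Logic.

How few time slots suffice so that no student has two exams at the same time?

Geology, Algebra, Logic all conflict with each other, so at least 3 time slots are needed.
A valid assignment using 3 time slots: Physics=3, Statistics=1, Chemistry=2, Biology=2, Geology=2, Econ=3, Civics=1, Art=2, Calculus=1, Algebra=3, Logic=1. Each listed conflict is separated.

3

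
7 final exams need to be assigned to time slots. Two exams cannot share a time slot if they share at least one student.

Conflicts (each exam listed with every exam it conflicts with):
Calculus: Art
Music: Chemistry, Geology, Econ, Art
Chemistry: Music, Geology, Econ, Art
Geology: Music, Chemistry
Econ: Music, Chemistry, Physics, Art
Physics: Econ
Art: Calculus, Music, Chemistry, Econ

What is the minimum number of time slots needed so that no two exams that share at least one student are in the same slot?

Music, Chemistry, Econ, Art pairwise conflict, so at least 4 time slots are needed.
Using 4 time slots: Calculus=1, Music=4, Chemistry=2, Geology=1, Econ=1, Physics=2, Art=3. Every pair that conflicts lands in different time slots.

4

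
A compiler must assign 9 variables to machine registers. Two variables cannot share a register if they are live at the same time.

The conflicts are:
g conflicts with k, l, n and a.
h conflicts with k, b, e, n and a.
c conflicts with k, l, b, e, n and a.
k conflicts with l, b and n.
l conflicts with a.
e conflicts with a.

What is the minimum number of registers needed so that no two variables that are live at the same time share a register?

3

c, k, b are mutually in conflict, so at least 3 registers are needed.
3 registers suffice: register 1 → {g, h, c}; register 2 → {k, a}; register 3 → {l, b, e, n}. No two conflicting variables share a register.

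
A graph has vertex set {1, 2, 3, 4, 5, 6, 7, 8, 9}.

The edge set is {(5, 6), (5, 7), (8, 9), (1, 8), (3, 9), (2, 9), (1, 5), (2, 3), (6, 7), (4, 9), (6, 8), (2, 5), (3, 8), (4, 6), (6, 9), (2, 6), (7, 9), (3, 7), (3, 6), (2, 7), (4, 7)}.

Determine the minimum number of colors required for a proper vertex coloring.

5

2, 3, 6, 7, 9 are mutually adjacent (a clique of size 5), so at least 5 colors are needed.
A valid assignment using 5 colors: 1=red, 2=yellow, 3=purple, 4=yellow, 5=green, 6=red, 7=blue, 8=blue, 9=green. Every edge joins two different colors.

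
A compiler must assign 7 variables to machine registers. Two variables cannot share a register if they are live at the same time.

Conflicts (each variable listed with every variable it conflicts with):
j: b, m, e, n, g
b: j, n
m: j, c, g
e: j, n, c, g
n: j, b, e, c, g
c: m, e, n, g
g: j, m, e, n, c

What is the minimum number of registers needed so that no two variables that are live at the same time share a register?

e, n, c, g all conflict with each other, so at least 4 registers are needed.
A valid assignment using 4 registers: j=1, b=3, m=2, e=4, n=2, c=1, g=3. No two conflicting variables share a register.

4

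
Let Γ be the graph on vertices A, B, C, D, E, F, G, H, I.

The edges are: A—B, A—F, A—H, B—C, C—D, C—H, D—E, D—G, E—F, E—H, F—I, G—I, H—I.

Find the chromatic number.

3

The cycle I-H-C-D-G-I has odd length 5, so it cannot be 2-colored; at least 3 colors are needed.
A valid assignment using 3 colors: A=2, B=1, C=2, D=1, E=2, F=1, G=3, H=1, I=2. Every edge joins two different colors.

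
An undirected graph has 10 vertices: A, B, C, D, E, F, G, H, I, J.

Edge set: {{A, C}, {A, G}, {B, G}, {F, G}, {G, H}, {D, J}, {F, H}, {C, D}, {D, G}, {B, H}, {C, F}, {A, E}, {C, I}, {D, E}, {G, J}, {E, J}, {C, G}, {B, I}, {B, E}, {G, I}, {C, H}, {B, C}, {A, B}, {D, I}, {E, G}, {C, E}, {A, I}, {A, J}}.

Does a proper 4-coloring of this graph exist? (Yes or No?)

No

A, B, C, E, G form a clique, so at least 5 colors are needed.
So 4 colors are not enough.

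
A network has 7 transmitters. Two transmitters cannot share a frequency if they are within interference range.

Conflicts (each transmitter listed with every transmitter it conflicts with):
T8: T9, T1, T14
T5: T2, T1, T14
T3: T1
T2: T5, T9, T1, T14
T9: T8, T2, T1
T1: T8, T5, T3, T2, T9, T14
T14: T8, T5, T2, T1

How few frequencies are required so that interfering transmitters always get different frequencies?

4

T5, T2, T1, T14 are mutually in conflict, so at least 4 frequencies are needed.
Using 4 frequencies: T8=3, T5=4, T3=2, T2=3, T9=2, T1=1, T14=2. Each listed conflict is separated.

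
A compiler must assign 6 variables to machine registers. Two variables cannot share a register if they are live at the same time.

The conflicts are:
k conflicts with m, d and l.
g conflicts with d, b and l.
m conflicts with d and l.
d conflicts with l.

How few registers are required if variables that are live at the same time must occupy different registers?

4

k, m, d, l all conflict with each other, so at least 4 registers are needed.
4 registers suffice: register 1 → {d, b}; register 2 → {l}; register 3 → {g, m}; register 4 → {k}. Each listed conflict is separated.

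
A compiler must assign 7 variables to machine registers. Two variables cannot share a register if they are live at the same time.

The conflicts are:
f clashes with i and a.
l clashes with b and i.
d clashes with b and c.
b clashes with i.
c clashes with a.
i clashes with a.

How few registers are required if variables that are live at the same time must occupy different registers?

l, b, i all conflict with each other, so at least 3 registers are needed.
A valid assignment using 3 registers: f=3, l=3, d=1, b=2, c=3, i=1, a=2. Each listed conflict is separated.

3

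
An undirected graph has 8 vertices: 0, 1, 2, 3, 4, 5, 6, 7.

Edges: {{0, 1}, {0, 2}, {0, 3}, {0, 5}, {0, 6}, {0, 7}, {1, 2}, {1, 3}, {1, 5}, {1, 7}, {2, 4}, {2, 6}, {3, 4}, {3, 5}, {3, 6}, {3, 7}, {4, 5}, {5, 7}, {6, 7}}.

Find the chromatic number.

5

0, 1, 3, 5, 7 form a clique, so at least 5 colors are needed.
5 colors suffice: 0=red, 1=yellow, 2=blue, 3=blue, 4=red, 5=green, 6=green, 7=purple. Every edge joins two different colors.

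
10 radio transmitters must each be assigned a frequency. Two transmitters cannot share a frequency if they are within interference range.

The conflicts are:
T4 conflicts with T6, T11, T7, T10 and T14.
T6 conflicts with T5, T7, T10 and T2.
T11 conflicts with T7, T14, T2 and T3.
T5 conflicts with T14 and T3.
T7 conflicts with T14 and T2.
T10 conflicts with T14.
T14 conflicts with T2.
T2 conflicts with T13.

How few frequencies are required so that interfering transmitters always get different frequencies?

4

T4, T11, T7, T14 all conflict with each other, so at least 4 frequencies are needed.
Using 4 frequencies: T4=3, T6=1, T11=4, T5=2, T7=2, T10=2, T14=1, T2=3, T13=1, T3=1. Each listed conflict is separated.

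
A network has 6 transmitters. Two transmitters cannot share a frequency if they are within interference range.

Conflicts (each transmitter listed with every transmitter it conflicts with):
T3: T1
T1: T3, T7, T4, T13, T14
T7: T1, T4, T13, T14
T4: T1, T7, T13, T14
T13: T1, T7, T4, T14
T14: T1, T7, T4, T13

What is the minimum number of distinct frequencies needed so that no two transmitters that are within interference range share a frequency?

5

T1, T7, T4, T13, T14 are mutually in conflict, so at least 5 frequencies are needed.
5 frequencies suffice: frequency 1 → {T1}; frequency 2 → {T3, T4}; frequency 3 → {T7}; frequency 4 → {T13}; frequency 5 → {T14}. No two conflicting transmitters share a frequency.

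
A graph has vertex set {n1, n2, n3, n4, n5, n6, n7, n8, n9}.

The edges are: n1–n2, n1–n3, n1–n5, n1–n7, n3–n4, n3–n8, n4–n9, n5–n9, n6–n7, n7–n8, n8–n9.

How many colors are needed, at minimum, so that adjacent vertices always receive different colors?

The cycle n3-n8-n9-n5-n1-n3 has odd length 5, so it cannot be 2-colored; at least 3 colors are needed.
3 colors suffice: color 1 → {n1, n6, n9}; color 2 → {n2, n4, n5, n8}; color 3 → {n3, n7}. No two adjacent vertices share a color.

3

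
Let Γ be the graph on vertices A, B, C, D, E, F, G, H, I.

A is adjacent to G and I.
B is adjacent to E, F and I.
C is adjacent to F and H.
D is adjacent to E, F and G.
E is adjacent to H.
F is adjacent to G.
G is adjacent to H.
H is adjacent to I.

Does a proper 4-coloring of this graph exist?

The chromatic number is 3. D, F, G are mutually adjacent, so at least 3 colors are needed.
3 colors suffice: color 1 → {A, F, H}; color 2 → {C, E, G, I}; color 3 → {B, D}.
Since 4 ≥ 3, a proper 4-coloring certainly exists.

Yes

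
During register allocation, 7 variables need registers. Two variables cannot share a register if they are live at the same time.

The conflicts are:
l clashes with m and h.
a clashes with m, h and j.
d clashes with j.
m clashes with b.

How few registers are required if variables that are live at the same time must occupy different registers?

2

a and j conflict, so at least 2 registers are needed.
2 registers suffice: l=1, a=1, d=1, m=2, h=2, b=1, j=2. Every pair that conflicts lands in different registers.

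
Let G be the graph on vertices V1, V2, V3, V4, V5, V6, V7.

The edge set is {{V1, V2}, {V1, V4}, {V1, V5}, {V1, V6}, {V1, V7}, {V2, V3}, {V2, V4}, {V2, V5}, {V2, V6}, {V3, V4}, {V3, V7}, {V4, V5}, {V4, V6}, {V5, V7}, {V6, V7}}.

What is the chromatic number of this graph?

V1, V2, V4, V6 are mutually adjacent (a clique of size 4), so at least 4 colors are needed.
A valid assignment using 4 colors: V1=1, V2=2, V3=1, V4=3, V5=4, V6=4, V7=2. Every edge joins two different colors.

4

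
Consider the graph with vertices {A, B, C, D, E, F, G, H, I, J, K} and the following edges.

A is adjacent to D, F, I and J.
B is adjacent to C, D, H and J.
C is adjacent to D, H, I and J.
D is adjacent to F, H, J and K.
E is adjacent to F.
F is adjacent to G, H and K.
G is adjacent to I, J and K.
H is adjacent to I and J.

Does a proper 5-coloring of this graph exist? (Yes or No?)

The chromatic number is 5. B, C, D, H, J are pairwise adjacent (a clique of size 5), so at least 5 colors are needed.
5 colors suffice: A=3, B=5, C=4, D=1, E=1, F=2, G=1, H=3, I=2, J=2, K=3.
That is already a proper 5-coloring.

Yes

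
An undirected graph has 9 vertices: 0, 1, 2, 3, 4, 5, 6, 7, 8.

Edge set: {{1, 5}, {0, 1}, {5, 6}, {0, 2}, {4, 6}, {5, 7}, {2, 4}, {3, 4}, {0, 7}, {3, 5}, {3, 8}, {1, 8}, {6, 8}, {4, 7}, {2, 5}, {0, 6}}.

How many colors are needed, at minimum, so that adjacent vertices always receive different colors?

2 and 5 are adjacent, so at least 2 colors are needed.
2 colors suffice: color a → {0, 4, 5, 8}; color b → {1, 2, 3, 6, 7}. Each edge has distinct colors on its endpoints.

2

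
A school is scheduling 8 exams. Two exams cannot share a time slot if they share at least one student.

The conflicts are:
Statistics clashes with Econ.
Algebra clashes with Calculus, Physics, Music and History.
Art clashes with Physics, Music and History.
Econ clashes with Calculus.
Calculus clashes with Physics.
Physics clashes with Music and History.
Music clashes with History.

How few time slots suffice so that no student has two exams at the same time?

Art, Physics, Music, History all conflict with each other, so at least 4 time slots are needed.
Using 4 time slots: Statistics=2, Algebra=3, Art=3, Econ=1, Calculus=2, Physics=1, Music=2, History=4. No two conflicting exams share a time slot.

4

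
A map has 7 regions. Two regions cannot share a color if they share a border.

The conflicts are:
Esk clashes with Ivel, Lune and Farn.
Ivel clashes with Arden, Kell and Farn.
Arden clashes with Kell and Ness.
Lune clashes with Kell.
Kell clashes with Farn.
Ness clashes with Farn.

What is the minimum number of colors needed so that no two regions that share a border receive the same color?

3

Esk, Ivel, Farn all conflict with each other, so at least 3 colors are needed.
3 colors suffice: Esk=1, Ivel=2, Arden=3, Lune=2, Kell=1, Ness=1, Farn=3. Each listed conflict is separated.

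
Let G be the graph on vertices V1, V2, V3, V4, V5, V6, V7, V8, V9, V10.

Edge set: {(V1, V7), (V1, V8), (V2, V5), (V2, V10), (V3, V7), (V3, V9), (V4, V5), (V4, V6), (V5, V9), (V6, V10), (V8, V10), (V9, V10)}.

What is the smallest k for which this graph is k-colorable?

The cycle V10-V6-V4-V5-V2-V10 has odd length 5, so it cannot be 2-colored; at least 3 colors are needed.
3 colors suffice: V1=red, V2=blue, V3=red, V4=blue, V5=red, V6=green, V7=blue, V8=blue, V9=blue, V10=red. No two adjacent vertices share a color.

3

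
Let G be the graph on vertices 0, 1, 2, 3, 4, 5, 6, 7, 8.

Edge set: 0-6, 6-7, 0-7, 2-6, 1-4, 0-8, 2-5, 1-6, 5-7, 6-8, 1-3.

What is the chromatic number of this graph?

3

0, 6, 7 are pairwise adjacent, so at least 3 colors are needed.
3 colors suffice: color a → {3, 4, 5, 6}; color b → {0, 1, 2}; color c → {7, 8}. No two adjacent vertices share a color.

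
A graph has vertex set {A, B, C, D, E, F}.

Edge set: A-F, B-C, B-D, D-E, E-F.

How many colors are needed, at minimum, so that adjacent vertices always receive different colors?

2

B and C are adjacent, so at least 2 colors are needed.
2 colors suffice: color 1 → {A, B, E}; color 2 → {C, D, F}. No two adjacent vertices share a color.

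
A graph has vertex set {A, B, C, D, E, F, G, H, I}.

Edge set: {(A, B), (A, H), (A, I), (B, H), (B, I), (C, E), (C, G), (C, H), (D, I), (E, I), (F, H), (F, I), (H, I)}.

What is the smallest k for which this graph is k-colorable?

4

A, B, H, I form a clique, so at least 4 colors are needed.
4 colors suffice: A=4, B=3, C=1, D=2, E=2, F=3, G=2, H=2, I=1. Every edge joins two different colors.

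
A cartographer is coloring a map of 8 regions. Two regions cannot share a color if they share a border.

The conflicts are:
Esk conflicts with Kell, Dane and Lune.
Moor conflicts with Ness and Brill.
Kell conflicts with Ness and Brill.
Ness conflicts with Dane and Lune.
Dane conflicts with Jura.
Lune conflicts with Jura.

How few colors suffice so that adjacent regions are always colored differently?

2

Dane and Jura conflict, so at least 2 colors are needed.
A valid assignment using 2 colors: Esk=1, Moor=2, Kell=2, Ness=1, Brill=1, Dane=2, Lune=2, Jura=1. Every pair that conflicts lands in different colors.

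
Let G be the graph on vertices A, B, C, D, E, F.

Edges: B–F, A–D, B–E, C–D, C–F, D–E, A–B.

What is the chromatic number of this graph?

The cycle C-D-A-B-F-C has odd length 5, so it cannot be 2-colored; at least 3 colors are needed.
3 colors suffice: A=2, B=1, C=2, D=1, E=2, F=3. Each edge has distinct colors on its endpoints.

3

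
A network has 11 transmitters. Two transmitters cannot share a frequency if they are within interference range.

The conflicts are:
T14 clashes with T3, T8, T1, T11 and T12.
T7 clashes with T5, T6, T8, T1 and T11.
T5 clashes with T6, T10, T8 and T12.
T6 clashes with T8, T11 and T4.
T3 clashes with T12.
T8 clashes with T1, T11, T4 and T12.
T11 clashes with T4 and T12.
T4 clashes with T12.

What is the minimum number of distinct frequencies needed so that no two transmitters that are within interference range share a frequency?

4

T6, T8, T11, T4 are mutually in conflict, so at least 4 frequencies are needed.
A valid assignment using 4 frequencies: T14=4, T7=4, T5=2, T6=3, T10=1, T3=1, T8=1, T1=2, T11=2, T4=4, T12=3. No two conflicting transmitters share a frequency.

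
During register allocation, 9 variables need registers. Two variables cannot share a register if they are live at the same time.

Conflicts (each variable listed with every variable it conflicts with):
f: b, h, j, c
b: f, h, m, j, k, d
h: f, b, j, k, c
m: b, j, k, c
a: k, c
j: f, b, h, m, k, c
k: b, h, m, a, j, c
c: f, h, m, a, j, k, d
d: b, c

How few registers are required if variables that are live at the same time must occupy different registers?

b, m, j, k pairwise conflict, so at least 4 registers are needed.
Using 4 registers: f=2, b=1, h=4, m=4, a=3, j=3, k=2, c=1, d=2. Each listed conflict is separated.

4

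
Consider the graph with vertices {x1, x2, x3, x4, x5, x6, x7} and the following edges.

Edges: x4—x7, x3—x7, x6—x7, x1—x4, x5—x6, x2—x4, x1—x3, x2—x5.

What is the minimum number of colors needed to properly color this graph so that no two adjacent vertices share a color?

The cycle x6-x7-x4-x2-x5-x6 has odd length 5, so it cannot be 2-colored; at least 3 colors are needed.
A valid assignment using 3 colors: x1=2, x2=2, x3=1, x4=1, x5=1, x6=3, x7=2. Each edge has distinct colors on its endpoints.

3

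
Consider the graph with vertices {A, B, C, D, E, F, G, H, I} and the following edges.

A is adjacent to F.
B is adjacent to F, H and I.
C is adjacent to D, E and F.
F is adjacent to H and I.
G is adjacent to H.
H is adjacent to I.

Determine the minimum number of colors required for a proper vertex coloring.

4

B, F, H, I form a clique, so at least 4 colors are needed.
4 colors suffice: color red → {D, E, F, G}; color blue → {A, C, H}; color green → {I}; color yellow → {B}. No two adjacent vertices share a color.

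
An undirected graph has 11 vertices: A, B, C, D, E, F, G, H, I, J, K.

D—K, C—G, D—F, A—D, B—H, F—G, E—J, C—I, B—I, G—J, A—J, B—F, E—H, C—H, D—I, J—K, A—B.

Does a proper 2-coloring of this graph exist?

The cycle H-E-J-A-B-H has odd length 5, so it cannot be 2-colored; at least 3 colors are needed.
So 2 colors are not enough.

No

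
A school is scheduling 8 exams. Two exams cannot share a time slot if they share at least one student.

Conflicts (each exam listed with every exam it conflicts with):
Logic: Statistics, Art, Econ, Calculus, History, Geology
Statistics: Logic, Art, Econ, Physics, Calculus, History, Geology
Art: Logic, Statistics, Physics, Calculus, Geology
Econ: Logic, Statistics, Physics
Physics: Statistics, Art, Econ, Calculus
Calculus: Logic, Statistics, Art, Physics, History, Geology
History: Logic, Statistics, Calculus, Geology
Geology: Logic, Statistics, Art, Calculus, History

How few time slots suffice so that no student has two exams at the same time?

5

Logic, Statistics, Calculus, History, Geology are mutually in conflict, so at least 5 time slots are needed.
Using 5 time slots: Logic=3, Statistics=1, Art=5, Econ=2, Physics=3, Calculus=2, History=5, Geology=4. Each listed conflict is separated.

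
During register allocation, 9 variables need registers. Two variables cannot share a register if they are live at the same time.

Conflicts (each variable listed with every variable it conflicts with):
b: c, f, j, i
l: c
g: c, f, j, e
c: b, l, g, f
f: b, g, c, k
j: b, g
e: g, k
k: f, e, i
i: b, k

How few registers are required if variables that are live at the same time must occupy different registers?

3

g, c, f all conflict with each other, so at least 3 registers are needed.
3 registers suffice: register 1 → {l, f, j, e, i}; register 2 → {b, g, k}; register 3 → {c}. No two conflicting variables share a register.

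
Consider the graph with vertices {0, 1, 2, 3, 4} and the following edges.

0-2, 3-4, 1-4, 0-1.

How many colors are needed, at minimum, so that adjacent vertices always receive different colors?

2

0 and 2 are adjacent, so at least 2 colors are needed.
One proper 2-coloring: 0=a, 1=b, 2=b, 3=b, 4=a. Each edge has distinct colors on its endpoints.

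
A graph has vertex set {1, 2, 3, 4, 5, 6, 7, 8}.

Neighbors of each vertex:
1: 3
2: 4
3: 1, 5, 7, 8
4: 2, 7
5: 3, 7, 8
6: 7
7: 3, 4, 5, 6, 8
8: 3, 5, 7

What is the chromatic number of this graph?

4

3, 5, 7, 8 are pairwise adjacent (a clique of size 4), so at least 4 colors are needed.
4 colors suffice: 1=a, 2=a, 3=b, 4=b, 5=c, 6=b, 7=a, 8=d. Each edge has distinct colors on its endpoints.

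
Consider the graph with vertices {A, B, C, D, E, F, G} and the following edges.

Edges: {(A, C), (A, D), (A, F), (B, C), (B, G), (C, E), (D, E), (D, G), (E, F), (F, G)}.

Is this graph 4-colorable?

Yes

The chromatic number is 3. The cycle C-E-F-G-B-C has odd length 5, so it cannot be 2-colored; at least 3 colors are needed.
A valid assignment using 3 colors: A=2, B=3, C=1, D=1, E=2, F=1, G=2.
Since 4 ≥ 3, a proper 4-coloring certainly exists.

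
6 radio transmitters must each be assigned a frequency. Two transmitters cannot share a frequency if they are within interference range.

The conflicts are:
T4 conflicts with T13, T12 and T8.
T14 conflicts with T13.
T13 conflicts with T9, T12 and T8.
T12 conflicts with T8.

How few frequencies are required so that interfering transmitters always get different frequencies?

T4, T13, T12, T8 all conflict with each other, so at least 4 frequencies are needed.
4 frequencies suffice: frequency 1 → {T13}; frequency 2 → {T14, T9, T12}; frequency 3 → {T8}; frequency 4 → {T4}. Each listed conflict is separated.

4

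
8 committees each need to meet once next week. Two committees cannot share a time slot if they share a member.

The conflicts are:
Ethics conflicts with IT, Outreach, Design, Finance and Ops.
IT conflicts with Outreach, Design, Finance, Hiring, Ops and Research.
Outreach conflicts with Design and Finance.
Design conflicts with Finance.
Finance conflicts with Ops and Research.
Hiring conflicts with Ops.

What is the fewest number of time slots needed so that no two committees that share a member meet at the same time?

5

Ethics, IT, Outreach, Design, Finance pairwise conflict, so at least 5 time slots are needed.
Using 5 time slots: Ethics=3, IT=1, Outreach=4, Design=5, Finance=2, Hiring=2, Ops=4, Research=3. Every pair that conflicts lands in different time slots.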